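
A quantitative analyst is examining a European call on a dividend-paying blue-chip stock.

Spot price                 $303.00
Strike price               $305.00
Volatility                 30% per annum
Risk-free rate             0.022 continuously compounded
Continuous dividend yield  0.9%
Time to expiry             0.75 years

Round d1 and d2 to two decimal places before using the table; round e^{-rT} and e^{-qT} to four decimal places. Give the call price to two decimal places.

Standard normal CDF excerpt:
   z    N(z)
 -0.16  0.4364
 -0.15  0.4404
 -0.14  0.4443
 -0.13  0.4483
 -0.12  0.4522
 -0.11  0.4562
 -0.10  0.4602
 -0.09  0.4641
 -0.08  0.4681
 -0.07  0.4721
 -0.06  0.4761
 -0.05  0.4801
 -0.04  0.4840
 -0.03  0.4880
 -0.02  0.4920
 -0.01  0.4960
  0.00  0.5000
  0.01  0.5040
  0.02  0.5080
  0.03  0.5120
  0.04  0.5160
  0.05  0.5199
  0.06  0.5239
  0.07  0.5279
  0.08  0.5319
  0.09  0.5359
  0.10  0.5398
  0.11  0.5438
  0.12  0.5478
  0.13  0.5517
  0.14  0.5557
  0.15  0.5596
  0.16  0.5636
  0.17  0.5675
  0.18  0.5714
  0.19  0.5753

$31.59

σ√T = 0.3 × 0.8660 = 0.2598
d₁ = [ln(303/305) + (0.022 − 0.009 + 0.3²/2)·0.75] / 0.2598 = [-0.0066 + 0.0435] / 0.2598 = 0.1421 → 0.14
d₂ = d₁ − σ√T = 0.1421 − 0.2598 = -0.1177 → -0.12
e^(−qT) = e^(−0.009·0.75) = 0.9933;  e^(−rT) = e^(−0.022·0.75) = 0.9836
N(d₁) = N(0.14) = 0.5557;  N(d₂) = N(-0.12) = 0.4522
C = 303·0.9933·0.5557 − 305·0.9836·0.4522 = 167.2490 − 135.6591 = 31.5899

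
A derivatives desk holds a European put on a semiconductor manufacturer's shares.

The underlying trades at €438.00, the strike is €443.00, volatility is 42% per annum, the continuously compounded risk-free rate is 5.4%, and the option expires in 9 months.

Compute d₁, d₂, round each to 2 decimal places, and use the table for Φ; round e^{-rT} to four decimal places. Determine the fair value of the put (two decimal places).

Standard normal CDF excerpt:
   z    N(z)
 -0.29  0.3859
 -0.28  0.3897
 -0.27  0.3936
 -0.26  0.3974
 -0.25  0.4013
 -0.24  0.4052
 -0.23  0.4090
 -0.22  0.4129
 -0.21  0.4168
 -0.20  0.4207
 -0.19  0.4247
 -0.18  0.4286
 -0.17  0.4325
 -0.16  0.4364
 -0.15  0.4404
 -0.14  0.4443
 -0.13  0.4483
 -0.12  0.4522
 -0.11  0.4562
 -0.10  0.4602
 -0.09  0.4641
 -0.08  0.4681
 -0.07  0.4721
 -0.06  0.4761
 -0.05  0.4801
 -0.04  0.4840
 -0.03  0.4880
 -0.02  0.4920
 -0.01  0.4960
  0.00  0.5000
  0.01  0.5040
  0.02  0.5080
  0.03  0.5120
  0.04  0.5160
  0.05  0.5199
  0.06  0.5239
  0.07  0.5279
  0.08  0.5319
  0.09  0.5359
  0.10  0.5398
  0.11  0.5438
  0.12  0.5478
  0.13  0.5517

σ√T = 0.42 × 0.8660 = 0.3637
ln(S/K) + (r + σ²/2)T = ln(438/443) + (0.054 + 0.42²/2)·0.75 = -0.0114 + 0.1066 = 0.0953
d₁ = 0.0953 / 0.3637 = 0.2620 ⇒ 0.26
d₂ = d₁ − σ√T = 0.2620 − 0.3637 = -0.1017 ⇒ -0.10
e^(−rT) = e^(−0.054·0.75) = 0.9603
N(−d₂) = N(0.10) = 0.5398;  N(−d₁) = N(-0.26) = 0.3974
P = 443·0.9603·0.5398 − 438·0.3974 = 229.6379 − 174.0612 = 55.5767

€55.58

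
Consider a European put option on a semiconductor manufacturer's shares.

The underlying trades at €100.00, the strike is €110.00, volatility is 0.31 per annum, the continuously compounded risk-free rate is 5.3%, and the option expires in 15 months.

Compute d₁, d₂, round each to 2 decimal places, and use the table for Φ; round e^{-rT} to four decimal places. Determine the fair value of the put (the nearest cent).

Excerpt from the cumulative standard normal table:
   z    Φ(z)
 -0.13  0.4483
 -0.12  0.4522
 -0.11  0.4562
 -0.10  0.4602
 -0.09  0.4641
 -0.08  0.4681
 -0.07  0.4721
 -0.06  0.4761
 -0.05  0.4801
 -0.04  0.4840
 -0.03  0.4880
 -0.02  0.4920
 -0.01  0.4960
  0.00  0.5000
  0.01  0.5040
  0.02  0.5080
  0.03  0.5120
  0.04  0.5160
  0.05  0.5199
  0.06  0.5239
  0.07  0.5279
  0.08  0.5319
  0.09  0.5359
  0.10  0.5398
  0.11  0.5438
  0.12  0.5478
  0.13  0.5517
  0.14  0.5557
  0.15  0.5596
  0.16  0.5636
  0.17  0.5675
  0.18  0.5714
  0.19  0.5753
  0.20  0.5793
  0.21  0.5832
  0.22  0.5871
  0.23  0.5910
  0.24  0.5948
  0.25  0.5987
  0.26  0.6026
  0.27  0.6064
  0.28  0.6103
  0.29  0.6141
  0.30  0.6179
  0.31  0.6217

€15.63

T = 1.25;  σ√T = 0.3466
ln(S/K) + (r + σ²/2)T = ln(100/110) + (0.053 + 0.31²/2)·1.25 = -0.0953 + 0.1263 = 0.0310
d₁ = 0.0310 / 0.3466 = 0.0894 which rounds to 0.09
d₂ = d₁ − σ√T = 0.0894 − 0.3466 = -0.2571 which rounds to -0.26
e^(−rT) = e^(−0.053·1.25) = 0.9359
P = 110·0.9359·N(0.26) − 100·N(-0.09) = 110·0.9359·0.6026 − 100·0.4641 = 62.0371 − 46.4100 = 15.6271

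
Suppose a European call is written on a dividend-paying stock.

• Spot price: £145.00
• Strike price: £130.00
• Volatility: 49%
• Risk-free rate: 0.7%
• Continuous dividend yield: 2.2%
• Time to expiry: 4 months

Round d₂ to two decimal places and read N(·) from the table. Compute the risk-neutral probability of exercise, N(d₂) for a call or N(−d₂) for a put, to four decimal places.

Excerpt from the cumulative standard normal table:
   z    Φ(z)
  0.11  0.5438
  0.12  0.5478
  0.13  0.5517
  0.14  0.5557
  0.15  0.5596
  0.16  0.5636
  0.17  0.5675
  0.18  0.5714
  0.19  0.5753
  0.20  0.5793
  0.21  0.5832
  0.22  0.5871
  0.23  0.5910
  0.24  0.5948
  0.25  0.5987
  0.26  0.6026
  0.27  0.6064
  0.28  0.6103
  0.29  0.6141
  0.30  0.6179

0.5910

T = 0.3333;  σ√T = 0.2829
d₁ = [ln(145/130) + (0.007 − 0.022 + 0.49²/2)·0.3333] / 0.2829 = [0.1092 + 0.0350] / 0.2829 = 0.5098 ⇒ 0.51
d₂ = d₁ − σ√T = 0.5098 − 0.2829 = 0.2269 ⇒ 0.23
Pr(exercise) under Q = N(d₂) = 0.5910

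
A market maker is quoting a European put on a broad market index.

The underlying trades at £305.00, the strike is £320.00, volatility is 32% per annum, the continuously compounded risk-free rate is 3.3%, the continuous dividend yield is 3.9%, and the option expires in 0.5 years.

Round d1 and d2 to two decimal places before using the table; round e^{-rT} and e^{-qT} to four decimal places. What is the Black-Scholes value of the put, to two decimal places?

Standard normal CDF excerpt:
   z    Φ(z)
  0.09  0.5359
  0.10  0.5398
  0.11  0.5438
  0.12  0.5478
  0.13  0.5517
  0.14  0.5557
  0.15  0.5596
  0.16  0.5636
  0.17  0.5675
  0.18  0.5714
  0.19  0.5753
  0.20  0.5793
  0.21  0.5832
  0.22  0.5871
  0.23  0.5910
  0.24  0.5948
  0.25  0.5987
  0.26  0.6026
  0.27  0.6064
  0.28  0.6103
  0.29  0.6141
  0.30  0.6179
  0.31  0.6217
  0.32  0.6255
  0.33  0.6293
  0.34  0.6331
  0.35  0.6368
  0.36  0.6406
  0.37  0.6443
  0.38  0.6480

£36.61

σ√T = 0.32 × 0.7071 = 0.2263
d₁ = [ln(305/320) + (0.033 − 0.039 + 0.32²/2)·0.5] / 0.2263 = [-0.0480 + 0.0226] / 0.2263 = -0.1123 which rounds to -0.11
d₂ = d₁ − σ√T = -0.1123 − 0.2263 = -0.3386 which rounds to -0.34
exp(−qT) = exp(−0.039·0.5) = 0.9807;  exp(−rT) = exp(−0.033·0.5) = 0.9836
N(−d₂) = N(0.34) = 0.6331;  N(−d₁) = N(0.11) = 0.5438
P = 320·0.9836·0.6331 − 305·0.9807·0.5438 = 199.2695 − 162.6579 = 36.6116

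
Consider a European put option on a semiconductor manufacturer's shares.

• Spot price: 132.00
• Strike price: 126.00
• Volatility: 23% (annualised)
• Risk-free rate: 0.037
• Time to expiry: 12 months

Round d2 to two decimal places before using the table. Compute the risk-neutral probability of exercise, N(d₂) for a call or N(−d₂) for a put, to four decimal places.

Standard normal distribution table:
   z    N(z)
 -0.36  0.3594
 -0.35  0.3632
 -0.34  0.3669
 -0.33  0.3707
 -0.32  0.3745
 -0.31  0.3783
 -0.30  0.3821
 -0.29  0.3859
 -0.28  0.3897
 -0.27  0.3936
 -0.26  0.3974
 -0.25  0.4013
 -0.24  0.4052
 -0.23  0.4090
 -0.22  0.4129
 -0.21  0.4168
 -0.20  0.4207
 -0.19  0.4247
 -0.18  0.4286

0.4013

T = 1;  σ√T = 0.2300
ln(S/K) + (r + σ²/2)T = ln(132/126) + (0.037 + 0.23²/2)·1 = 0.0465 + 0.0635 = 0.1100
d₁ = 0.1100 / 0.2300 = 0.4781 ≈ 0.48
d₂ = d₁ − σ√T = 0.4781 − 0.2300 = 0.2481 ≈ 0.25
Pr(exercise) under Q = N(−d₂) = N(-0.25) = 0.4013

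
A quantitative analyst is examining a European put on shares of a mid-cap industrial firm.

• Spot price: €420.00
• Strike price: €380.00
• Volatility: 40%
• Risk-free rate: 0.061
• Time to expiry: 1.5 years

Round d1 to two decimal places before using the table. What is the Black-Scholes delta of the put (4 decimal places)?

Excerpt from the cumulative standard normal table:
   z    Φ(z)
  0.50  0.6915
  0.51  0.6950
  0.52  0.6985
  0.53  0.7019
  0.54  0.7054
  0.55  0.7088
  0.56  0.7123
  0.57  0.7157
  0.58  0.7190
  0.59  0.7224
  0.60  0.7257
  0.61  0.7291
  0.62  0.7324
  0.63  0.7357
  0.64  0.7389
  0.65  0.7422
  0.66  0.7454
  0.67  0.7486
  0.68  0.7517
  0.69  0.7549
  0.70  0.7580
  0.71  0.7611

T = 1.5;  σ√T = 0.4899
d₁ = [ln(420/380) + (0.061 + 0.4²/2)·1.5] / 0.4899 = [0.1001 + 0.2115] / 0.4899 = 0.6360 ⇒ 0.64
N(d₁) = N(0.64) = 0.7389
Δ_put = N(d₁) − 1 = 0.7389 − 1 = -0.2611

-0.2611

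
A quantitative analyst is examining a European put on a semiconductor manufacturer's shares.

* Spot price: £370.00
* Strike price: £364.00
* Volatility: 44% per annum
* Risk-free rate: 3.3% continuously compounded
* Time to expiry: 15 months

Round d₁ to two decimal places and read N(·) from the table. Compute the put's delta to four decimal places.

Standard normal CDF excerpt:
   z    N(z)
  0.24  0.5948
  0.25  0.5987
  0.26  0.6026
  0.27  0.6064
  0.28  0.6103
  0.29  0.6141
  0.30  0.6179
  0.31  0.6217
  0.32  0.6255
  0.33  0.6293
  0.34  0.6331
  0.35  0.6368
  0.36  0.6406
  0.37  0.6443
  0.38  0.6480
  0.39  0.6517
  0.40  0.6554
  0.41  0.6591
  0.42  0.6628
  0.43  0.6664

-0.3594

σ√T = 0.44 × 1.1180 = 0.4919
d₁ = [ln(370/364) + (0.033 + 0.44²/2)·1.25] / 0.4919 = [0.0163 + 0.1623] / 0.4919 = 0.3631 ≈ 0.36
N(d₁) = N(0.36) = 0.6406
Δ_put = N(d₁) − 1 = 0.6406 − 1 = -0.3594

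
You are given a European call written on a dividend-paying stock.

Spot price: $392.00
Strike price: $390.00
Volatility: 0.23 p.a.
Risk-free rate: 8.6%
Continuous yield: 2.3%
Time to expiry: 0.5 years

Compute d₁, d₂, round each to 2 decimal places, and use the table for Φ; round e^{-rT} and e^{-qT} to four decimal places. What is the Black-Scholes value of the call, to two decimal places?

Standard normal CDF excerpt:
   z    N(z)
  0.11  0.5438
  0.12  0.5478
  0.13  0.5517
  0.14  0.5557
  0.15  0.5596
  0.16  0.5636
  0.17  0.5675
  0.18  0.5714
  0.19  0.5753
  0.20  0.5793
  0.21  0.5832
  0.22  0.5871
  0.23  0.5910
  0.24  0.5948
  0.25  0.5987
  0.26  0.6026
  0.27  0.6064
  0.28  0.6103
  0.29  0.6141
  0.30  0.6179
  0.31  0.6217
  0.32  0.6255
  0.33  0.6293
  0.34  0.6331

$33.33

σ√T = 0.23·√0.5 = 0.1626
d₁ = [ln(392/390) + (0.086 − 0.023 + ½·0.23²)·0.5] / (σ√T) = (0.0051 + 0.0447) / 0.1626 = 0.3065 which rounds to 0.31
d₂ = 0.3065 − 0.1626 = 0.1438 which rounds to 0.14
e^(−qT) = e^(−0.023·0.5) = 0.9886;  e^(−rT) = e^(−0.086·0.5) = 0.9579
C = 392·0.9886·N(0.31) − 390·0.9579·N(0.14) = 392·0.9886·0.6217 − 390·0.9579·0.5557 = 240.9281 − 207.5990 = 33.3292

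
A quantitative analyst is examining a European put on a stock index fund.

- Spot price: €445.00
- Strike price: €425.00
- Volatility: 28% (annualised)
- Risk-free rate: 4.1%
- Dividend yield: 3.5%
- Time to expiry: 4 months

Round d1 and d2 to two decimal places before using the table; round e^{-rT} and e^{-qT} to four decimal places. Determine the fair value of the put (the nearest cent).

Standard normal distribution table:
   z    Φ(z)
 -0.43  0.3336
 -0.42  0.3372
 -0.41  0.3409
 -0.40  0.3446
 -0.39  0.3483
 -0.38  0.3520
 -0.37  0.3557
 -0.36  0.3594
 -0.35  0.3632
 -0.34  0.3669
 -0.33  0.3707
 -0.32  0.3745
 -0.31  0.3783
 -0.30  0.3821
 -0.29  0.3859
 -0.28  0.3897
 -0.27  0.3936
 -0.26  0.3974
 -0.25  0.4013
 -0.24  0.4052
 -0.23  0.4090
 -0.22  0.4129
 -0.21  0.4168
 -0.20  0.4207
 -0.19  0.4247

σ√T = 0.28 × 0.5774 = 0.1617
d₁ = [ln(445/425) + (0.041 − 0.035 + 0.28²/2)·0.3333] / 0.1617 = [0.0460 + 0.0151] / 0.1617 = 0.3777 which rounds to 0.38
d₂ = d₁ − σ√T = 0.3777 − 0.1617 = 0.2160 which rounds to 0.22
exp(−qT) = exp(−0.035·0.3333) = 0.9884;  exp(−rT) = exp(−0.041·0.3333) = 0.9864
N(−d₂) = N(-0.22) = 0.4129;  N(−d₁) = N(-0.38) = 0.3520
P = 425·0.9864·0.4129 − 445·0.9884·0.3520 = 173.0959 − 154.8230 = 18.2730

€18.27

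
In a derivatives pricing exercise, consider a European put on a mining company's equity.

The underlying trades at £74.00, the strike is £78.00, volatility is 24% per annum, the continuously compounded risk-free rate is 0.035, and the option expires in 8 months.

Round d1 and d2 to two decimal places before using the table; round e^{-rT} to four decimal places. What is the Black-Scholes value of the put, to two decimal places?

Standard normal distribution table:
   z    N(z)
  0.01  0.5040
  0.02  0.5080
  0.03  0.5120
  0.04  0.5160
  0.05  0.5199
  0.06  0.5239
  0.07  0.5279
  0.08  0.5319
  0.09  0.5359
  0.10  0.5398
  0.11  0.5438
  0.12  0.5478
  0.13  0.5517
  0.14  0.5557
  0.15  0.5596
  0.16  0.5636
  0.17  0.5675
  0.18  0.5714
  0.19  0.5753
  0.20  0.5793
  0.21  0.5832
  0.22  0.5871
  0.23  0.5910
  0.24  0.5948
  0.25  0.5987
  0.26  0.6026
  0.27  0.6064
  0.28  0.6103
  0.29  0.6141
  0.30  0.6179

T = 0.6667;  σ√T = 0.1960
d₁ = [ln(74/78) + (0.035 + 0.24²/2)·0.6667] / 0.1960 = [-0.0526 + 0.0425] / 0.1960 = -0.0516 ≈ -0.05
d₂ = d₁ − σ√T = -0.0516 − 0.1960 = -0.2476 ≈ -0.25
e^(−rT) = e^(−0.035·0.6667) = 0.9769
P = 78·0.9769·N(0.25) − 74·N(0.05) = 78·0.9769·0.5987 − 74·0.5199 = 45.6199 − 38.4726 = 7.1473

£7.15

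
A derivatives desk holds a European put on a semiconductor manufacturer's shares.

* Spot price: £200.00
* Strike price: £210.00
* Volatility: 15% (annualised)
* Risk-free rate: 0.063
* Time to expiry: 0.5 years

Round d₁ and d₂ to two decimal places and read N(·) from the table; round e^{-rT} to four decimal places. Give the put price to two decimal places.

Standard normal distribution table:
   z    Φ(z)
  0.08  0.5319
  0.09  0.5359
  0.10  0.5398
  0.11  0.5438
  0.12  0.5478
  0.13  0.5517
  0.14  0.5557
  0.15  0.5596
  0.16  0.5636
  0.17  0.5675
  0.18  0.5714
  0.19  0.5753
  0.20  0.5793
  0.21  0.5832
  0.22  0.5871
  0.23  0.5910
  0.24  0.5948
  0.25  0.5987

£10.71

T = 0.5;  σ√T = 0.1061
d₁ = [ln(200/210) + (0.063 + 0.15²/2)·0.5] / 0.1061 = [-0.0488 + 0.0371] / 0.1061 = -0.1100 ≈ -0.11
d₂ = d₁ − σ√T = -0.1100 − 0.1061 = -0.2160 ≈ -0.22
e^(−rT) = e^(−0.063·0.5) = 0.9690
N(−d₂) = N(0.22) = 0.5871;  N(−d₁) = N(0.11) = 0.5438
P = 210·0.9690·0.5871 − 200·0.5438 = 119.4690 − 108.7600 = 10.7090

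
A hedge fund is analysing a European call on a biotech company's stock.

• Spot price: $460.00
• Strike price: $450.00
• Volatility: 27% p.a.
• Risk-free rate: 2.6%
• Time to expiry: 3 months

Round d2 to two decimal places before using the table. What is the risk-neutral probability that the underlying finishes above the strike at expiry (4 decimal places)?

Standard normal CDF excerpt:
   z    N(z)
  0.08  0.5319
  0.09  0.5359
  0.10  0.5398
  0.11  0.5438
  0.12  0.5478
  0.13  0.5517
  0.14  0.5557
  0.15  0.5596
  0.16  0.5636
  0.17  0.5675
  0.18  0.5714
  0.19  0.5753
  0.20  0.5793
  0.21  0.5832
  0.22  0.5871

T = 0.25;  σ√T = 0.1350
d₁ = [ln(460/450) + (0.026 + 0.27²/2)·0.25] / 0.1350 = [0.0220 + 0.0156] / 0.1350 = 0.2785 ⇒ 0.28
d₂ = d₁ − σ√T = 0.2785 − 0.1350 = 0.1435 ⇒ 0.14
Pr(exercise) under Q = N(d₂) = 0.5557

0.5557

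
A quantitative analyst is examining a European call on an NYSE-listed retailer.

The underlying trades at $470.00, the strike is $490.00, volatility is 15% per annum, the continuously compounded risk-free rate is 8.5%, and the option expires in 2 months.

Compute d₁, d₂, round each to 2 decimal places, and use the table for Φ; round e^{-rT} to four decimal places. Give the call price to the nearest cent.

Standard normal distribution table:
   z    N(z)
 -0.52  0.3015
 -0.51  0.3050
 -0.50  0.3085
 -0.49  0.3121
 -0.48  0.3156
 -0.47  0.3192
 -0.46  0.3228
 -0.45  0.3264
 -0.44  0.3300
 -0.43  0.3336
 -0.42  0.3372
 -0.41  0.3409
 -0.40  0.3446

$6.02

σ√T = 0.15 × 0.4082 = 0.0612
d₁ = [ln(470/490) + (0.085 + ½·0.15²)·0.1667] / (σ√T) = (-0.0417 + 0.0160) / 0.0612 = -0.4186 ⇒ -0.42
d₂ = -0.4186 − 0.0612 = -0.4798 ⇒ -0.48
e^(−rT) = e^(−0.085·0.1667) = 0.9859
C = 470·N(-0.42) − 490·0.9859·N(-0.48) = 470·0.3372 − 490·0.9859·0.3156 = 158.4840 − 152.4635 = 6.0205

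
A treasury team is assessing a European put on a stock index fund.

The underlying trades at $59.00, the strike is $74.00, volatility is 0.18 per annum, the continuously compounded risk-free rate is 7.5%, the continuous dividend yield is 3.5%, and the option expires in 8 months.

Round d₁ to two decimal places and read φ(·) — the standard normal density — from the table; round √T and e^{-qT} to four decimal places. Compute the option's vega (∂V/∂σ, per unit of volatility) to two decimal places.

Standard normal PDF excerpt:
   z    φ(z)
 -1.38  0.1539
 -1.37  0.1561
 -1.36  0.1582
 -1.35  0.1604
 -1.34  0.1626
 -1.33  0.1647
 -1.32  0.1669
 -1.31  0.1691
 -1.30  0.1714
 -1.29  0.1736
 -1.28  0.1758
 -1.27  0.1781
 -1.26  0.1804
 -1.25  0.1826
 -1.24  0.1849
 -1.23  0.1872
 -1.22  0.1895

σ√T = 0.18 × 0.8165 = 0.1470
d₁ = [ln(59/74) + (0.075 − 0.035 + 0.18²/2)·0.6667] / 0.1470 = [-0.2265 + 0.0375] / 0.1470 = -1.2864 which rounds to -1.29
√T = √0.6667 = 0.8165
φ(d₁) = φ(-1.29) = 0.1736
e^(−qT) = e^(−0.035·0.6667) = 0.9769
vega = S·e^(−qT)·φ(d₁)·√T = 59·0.9769·0.1736·0.8165 = 8.1697

8.17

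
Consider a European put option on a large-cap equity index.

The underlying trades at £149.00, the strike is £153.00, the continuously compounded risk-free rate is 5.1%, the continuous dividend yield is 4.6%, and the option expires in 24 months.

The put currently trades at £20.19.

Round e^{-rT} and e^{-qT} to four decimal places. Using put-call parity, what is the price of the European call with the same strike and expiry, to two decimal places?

exp(−qT) = exp(−0.046·2) = 0.9121;  exp(−rT) = exp(−0.051·2) = 0.9030
Put-call parity: C − P = S·e^(−qT) − K·e^(−rT) = 149·0.9121 − 153·0.9030 = 135.9029 − 138.1590 = -2.2561
C = P + (C − P) = 20.19 + (-2.2561) = 17.9339

£17.93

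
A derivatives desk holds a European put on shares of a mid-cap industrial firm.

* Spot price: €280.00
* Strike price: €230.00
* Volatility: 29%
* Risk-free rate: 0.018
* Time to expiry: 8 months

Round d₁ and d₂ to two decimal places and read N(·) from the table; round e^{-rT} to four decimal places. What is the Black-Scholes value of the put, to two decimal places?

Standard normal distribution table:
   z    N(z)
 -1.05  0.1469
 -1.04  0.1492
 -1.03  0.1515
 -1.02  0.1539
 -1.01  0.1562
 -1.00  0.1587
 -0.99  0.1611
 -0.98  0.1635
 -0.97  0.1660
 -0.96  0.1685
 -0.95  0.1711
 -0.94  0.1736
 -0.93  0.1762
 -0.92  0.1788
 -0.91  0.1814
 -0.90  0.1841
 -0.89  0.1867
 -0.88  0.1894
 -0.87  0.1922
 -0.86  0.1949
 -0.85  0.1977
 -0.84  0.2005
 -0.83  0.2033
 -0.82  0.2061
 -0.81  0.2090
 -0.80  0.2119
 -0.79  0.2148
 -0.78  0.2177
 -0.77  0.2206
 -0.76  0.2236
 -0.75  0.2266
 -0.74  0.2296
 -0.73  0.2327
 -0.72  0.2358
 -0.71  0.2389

€6.38

T = 0.6667;  σ√T = 0.2368
d₁ = [ln(280/230) + (0.018 + ½·0.29²)·0.6667] / (σ√T) = (0.1967 + 0.0400) / 0.2368 = 0.9998 ⇒ 1.00
d₂ = 0.9998 − 0.2368 = 0.7630 ⇒ 0.76
exp(−rT) = exp(−0.018·0.6667) = 0.9881
N(−d₂) = N(-0.76) = 0.2236;  N(−d₁) = N(-1.00) = 0.1587
P = 230·0.9881·0.2236 − 280·0.1587 = 50.8160 − 44.4360 = 6.3800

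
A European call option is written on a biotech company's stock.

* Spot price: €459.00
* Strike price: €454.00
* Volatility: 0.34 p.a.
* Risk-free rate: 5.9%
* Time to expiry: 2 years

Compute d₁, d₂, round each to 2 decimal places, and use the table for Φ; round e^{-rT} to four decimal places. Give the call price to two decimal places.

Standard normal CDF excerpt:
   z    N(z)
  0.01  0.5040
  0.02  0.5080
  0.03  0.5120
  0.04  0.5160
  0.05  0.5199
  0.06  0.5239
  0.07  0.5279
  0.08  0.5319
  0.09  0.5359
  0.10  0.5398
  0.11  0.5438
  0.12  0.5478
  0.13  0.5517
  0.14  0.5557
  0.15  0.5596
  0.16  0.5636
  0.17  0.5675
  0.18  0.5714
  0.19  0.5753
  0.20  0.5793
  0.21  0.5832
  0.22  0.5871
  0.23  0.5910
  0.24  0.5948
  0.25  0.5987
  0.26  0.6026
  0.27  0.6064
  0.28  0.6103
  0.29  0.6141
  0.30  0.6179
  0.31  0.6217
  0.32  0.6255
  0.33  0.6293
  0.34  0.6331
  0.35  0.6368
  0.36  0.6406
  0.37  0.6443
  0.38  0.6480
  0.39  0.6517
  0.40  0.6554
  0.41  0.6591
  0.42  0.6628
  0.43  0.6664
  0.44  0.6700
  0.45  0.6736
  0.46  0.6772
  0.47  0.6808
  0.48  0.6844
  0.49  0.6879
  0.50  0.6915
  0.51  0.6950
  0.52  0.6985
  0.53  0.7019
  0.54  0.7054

σ√T = 0.34 × 1.4142 = 0.4808
d₁ = [ln(459/454) + (0.059 + ½·0.34²)·2] / (σ√T) = (0.0110 + 0.2336) / 0.4808 = 0.5086 ⇒ 0.51
d₂ = 0.5086 − 0.4808 = 0.0278 ⇒ 0.03
e^(−rT) = e^(−0.059·2) = 0.8887
C = 459·N(0.51) − 454·0.8887·N(0.03) = 459·0.6950 − 454·0.8887·0.5120 = 319.0050 − 206.5765 = 112.4285

€112.43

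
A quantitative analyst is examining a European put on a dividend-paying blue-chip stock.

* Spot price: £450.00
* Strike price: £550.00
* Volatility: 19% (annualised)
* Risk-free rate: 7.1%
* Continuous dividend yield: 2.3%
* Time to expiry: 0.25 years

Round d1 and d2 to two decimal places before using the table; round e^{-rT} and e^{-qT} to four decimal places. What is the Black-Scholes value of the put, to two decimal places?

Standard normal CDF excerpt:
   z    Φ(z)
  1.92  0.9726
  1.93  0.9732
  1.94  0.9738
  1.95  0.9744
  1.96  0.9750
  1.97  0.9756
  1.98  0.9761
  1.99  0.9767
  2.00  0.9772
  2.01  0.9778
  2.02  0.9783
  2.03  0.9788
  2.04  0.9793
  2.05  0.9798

σ√T = 0.19·√0.25 = 0.0950
d₁ = [ln(450/550) + (0.071 − 0.023 + 0.19²/2)·0.25] / 0.0950 = [-0.2007 + 0.0165] / 0.0950 = -1.9385 → -1.94
d₂ = d₁ − σ√T = -1.9385 − 0.0950 = -2.0335 → -2.03
e^(−qT) = e^(−0.023·0.25) = 0.9943;  e^(−rT) = e^(−0.071·0.25) = 0.9824
N(−d₂) = N(2.03) = 0.9788;  N(−d₁) = N(1.94) = 0.9738
P = 550·0.9824·0.9788 − 450·0.9943·0.9738 = 528.8652 − 435.7122 = 93.1530

£93.15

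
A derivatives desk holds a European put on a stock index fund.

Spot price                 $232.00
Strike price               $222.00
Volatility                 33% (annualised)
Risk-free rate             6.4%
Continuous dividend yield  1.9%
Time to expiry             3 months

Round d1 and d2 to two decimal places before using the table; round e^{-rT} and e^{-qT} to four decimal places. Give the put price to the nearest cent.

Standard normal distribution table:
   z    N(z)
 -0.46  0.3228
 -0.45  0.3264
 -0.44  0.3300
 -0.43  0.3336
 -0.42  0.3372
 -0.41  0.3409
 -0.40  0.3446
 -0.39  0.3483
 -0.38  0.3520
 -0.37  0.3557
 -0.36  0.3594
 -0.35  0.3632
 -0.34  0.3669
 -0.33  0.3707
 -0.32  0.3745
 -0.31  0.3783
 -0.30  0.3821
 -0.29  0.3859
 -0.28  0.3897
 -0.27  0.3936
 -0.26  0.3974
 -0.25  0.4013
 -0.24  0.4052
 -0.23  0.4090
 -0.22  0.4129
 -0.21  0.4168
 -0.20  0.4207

σ√T = 0.33·√0.25 = 0.1650
d₁ = [ln(232/222) + (0.064 − 0.019 + ½·0.33²)·0.25] / (σ√T) = (0.0441 + 0.0249) / 0.1650 = 0.4177 ≈ 0.42
d₂ = 0.4177 − 0.1650 = 0.2527 ≈ 0.25
exp(−qT) = exp(−0.019·0.25) = 0.9953;  exp(−rT) = exp(−0.064·0.25) = 0.9841
P = 222·0.9841·N(-0.25) − 232·0.9953·N(-0.42) = 222·0.9841·0.4013 − 232·0.9953·0.3372 = 87.6721 − 77.8627 = 9.8094

$9.81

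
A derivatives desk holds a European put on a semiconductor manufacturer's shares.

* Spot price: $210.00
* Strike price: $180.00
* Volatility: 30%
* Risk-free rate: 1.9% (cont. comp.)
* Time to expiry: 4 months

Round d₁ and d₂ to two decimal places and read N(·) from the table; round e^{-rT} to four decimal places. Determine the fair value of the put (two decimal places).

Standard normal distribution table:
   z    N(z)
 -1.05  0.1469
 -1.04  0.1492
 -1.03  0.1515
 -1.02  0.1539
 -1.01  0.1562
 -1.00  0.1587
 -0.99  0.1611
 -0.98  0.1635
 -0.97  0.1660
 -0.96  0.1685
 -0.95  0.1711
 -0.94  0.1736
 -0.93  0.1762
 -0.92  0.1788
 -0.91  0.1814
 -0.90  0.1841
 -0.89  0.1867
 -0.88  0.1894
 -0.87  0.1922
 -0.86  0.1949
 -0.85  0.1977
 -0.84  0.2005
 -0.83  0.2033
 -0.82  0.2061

$3.06

σ√T = 0.3 × 0.5774 = 0.1732
d₁ = [ln(210/180) + (0.019 + ½·0.3²)·0.3333] / (σ√T) = (0.1542 + 0.0213) / 0.1732 = 1.0132 → 1.01
d₂ = 1.0132 − 0.1732 = 0.8400 → 0.84
exp(−rT) = exp(−0.019·0.3333) = 0.9937
N(−d₂) = N(-0.84) = 0.2005;  N(−d₁) = N(-1.01) = 0.1562
P = 180·0.9937·0.2005 − 210·0.1562 = 35.8626 − 32.8020 = 3.0606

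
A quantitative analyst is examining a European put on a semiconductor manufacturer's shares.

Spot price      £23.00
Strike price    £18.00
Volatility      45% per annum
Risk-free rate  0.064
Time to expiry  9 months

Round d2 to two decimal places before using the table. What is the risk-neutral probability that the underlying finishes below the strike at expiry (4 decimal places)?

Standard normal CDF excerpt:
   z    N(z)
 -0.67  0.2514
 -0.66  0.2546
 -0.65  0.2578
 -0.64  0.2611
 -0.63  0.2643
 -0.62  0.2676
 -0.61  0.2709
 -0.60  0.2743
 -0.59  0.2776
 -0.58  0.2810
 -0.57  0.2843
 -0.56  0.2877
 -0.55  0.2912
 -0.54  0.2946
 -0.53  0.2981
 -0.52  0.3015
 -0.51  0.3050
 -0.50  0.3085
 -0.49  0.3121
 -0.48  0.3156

0.2877

T = 0.75;  σ√T = 0.3897
d₁ = [ln(23/18) + (0.064 + ½·0.45²)·0.75] / (σ√T) = (0.2451 + 0.1239) / 0.3897 = 0.9470 ≈ 0.95
d₂ = 0.9470 − 0.3897 = 0.5573 ≈ 0.56
Risk-neutral Pr[S_T < K] = N(−d₂) = N(-0.56) = 0.2877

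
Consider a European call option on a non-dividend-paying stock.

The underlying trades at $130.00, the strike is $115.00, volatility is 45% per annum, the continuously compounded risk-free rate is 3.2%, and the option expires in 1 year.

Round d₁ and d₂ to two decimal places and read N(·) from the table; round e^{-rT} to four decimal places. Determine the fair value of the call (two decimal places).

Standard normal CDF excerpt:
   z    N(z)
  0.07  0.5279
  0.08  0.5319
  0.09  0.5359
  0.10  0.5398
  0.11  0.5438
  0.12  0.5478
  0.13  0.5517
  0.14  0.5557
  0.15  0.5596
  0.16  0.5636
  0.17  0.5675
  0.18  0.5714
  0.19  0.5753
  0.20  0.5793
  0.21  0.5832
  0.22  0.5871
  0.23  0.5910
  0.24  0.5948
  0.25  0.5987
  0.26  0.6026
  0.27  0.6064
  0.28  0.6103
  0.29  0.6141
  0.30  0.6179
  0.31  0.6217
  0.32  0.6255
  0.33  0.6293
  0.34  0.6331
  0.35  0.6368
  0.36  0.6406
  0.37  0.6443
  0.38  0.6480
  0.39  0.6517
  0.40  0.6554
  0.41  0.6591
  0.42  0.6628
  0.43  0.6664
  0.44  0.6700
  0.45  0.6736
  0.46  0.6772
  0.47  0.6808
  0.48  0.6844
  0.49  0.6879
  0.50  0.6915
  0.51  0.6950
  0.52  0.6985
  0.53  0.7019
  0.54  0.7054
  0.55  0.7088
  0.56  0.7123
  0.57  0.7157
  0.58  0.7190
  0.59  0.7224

T = 1;  σ√T = 0.4500
d₁ = [ln(130/115) + (0.032 + ½·0.45²)·1] / (σ√T) = (0.1226 + 0.1333) / 0.4500 = 0.5686 ≈ 0.57
d₂ = 0.5686 − 0.4500 = 0.1186 ≈ 0.12
exp(−rT) = exp(−0.032·1) = 0.9685
N(d₁) = N(0.57) = 0.7157;  N(d₂) = N(0.12) = 0.5478
C = 130·0.7157 − 115·0.9685·0.5478 = 93.0410 − 61.0126 = 32.0284

$32.03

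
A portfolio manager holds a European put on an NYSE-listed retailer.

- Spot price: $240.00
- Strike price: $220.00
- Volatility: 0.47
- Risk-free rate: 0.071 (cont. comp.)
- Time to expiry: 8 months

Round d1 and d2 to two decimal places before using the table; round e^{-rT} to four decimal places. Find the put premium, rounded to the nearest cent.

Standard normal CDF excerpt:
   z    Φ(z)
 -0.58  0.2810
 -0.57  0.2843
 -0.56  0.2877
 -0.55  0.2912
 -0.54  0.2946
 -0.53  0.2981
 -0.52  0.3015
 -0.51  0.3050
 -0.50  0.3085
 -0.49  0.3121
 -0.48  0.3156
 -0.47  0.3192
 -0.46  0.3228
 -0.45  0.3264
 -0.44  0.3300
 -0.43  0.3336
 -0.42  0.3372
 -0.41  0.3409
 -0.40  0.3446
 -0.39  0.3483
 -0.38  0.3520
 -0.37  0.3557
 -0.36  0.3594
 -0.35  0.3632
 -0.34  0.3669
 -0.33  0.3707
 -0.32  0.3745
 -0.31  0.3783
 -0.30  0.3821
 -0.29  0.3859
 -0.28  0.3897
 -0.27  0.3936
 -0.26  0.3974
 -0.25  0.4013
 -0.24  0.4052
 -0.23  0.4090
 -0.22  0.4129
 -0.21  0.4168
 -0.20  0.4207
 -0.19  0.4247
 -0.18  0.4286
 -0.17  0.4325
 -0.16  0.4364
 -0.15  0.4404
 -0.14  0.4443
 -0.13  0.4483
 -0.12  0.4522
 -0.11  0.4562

$20.87

T = 0.6667;  σ√T = 0.3838
d₁ = [ln(240/220) + (0.071 + ½·0.47²)·0.6667] / (σ√T) = (0.0870 + 0.1210) / 0.3838 = 0.5420 ⇒ 0.54
d₂ = 0.5420 − 0.3838 = 0.1582 ⇒ 0.16
e^(−rT) = e^(−0.071·0.6667) = 0.9538
N(−d₂) = N(-0.16) = 0.4364;  N(−d₁) = N(-0.54) = 0.2946
P = 220·0.9538·0.4364 − 240·0.2946 = 91.5724 − 70.7040 = 20.8684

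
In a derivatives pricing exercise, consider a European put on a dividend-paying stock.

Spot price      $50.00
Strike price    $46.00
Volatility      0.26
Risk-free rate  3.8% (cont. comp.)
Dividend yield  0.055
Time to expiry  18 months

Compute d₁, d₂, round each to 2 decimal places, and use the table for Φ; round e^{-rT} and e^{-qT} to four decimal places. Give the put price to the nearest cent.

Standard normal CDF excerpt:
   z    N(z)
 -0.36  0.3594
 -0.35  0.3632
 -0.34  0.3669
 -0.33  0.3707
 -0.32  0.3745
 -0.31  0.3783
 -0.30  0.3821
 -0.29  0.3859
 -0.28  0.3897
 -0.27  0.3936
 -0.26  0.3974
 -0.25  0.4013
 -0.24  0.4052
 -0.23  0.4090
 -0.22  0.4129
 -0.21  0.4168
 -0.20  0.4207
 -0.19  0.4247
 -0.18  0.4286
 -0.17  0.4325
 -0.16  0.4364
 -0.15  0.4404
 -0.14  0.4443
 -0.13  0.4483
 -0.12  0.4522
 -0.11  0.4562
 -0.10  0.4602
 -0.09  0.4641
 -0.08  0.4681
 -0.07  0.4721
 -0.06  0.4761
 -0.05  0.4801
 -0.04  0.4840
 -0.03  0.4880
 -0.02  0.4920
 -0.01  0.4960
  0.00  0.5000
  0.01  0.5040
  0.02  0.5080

$4.49

σ√T = 0.26 × 1.2247 = 0.3184
d₁ = [ln(50/46) + (0.038 − 0.055 + 0.26²/2)·1.5] / 0.3184 = [0.0834 + 0.0252] / 0.3184 = 0.3410 which rounds to 0.34
d₂ = d₁ − σ√T = 0.3410 − 0.3184 = 0.0226 which rounds to 0.02
e^(−qT) = e^(−0.055·1.5) = 0.9208;  e^(−rT) = e^(−0.038·1.5) = 0.9446
N(−d₂) = N(-0.02) = 0.4920;  N(−d₁) = N(-0.34) = 0.3669
P = 46·0.9446·0.4920 − 50·0.9208·0.3669 = 21.3782 − 16.8921 = 4.4861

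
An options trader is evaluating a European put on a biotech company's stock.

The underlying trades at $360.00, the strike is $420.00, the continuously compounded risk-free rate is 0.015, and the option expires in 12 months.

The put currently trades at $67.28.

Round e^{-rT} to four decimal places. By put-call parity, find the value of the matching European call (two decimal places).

$13.54

e^(−rT) = e^(−0.015·1) = 0.9851
Put-call parity: C − P = S − K·e^(−rT) = 360 − 420·0.9851 = 360 − 413.7420 = -53.7420
C = P + (C − P) = 67.28 + (-53.7420) = 13.5380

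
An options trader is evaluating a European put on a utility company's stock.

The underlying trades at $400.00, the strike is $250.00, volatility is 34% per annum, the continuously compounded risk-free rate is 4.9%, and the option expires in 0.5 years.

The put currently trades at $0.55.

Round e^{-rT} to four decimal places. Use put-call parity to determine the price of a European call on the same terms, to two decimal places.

e^(−rT) = e^(−0.049·0.5) = 0.9758
Put-call parity: C − P = S − K·e^(−rT) = 400 − 250·0.9758 = 400 − 243.9500 = 156.0500
C = P + (C − P) = 0.55 + (156.0500) = 156.6000

$156.60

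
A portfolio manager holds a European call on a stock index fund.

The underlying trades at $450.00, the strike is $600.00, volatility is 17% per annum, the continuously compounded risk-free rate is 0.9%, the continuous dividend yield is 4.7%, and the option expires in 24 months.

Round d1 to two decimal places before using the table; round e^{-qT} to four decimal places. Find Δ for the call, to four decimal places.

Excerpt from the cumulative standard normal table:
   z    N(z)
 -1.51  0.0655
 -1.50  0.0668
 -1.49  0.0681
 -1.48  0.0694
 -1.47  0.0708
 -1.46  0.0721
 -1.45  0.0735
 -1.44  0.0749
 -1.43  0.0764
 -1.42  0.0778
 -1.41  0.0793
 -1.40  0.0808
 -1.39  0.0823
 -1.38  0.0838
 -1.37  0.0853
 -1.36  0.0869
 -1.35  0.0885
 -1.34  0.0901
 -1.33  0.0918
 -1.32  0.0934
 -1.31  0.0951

0.0749

T = 2;  σ√T = 0.2404
d₁ = [ln(450/600) + (0.009 − 0.047 + 0.17²/2)·2] / 0.2404 = [-0.2877 − 0.0471] / 0.2404 = -1.3925 → -1.39
N(d₁) = N(-1.39) = 0.0823
Δ_call = exp(−qT)·N(d₁) = 0.9103·0.0823 = 0.0749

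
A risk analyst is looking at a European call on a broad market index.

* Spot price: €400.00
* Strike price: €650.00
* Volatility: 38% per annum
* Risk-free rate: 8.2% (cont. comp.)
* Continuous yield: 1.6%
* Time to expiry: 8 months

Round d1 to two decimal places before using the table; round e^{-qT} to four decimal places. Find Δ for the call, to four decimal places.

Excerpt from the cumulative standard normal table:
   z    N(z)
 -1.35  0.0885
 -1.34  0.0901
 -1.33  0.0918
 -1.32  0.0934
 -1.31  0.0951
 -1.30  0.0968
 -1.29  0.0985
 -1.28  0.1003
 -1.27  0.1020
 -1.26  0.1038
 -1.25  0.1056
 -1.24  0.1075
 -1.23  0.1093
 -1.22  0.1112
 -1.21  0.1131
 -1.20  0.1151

T = 0.6667;  σ√T = 0.3103
d₁ = [ln(400/650) + (0.082 − 0.016 + 0.38²/2)·0.6667] / 0.3103 = [-0.4855 + 0.0921] / 0.3103 = -1.2679 ⇒ -1.27
N(d₁) = N(-1.27) = 0.1020
Δ_call = exp(−qT)·N(d₁) = 0.9894·0.1020 = 0.1009

0.1009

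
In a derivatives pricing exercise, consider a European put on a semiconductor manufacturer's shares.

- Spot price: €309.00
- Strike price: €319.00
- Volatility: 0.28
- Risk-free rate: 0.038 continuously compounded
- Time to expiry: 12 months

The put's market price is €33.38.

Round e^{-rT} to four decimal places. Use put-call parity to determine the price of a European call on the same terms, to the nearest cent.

€35.28

exp(−rT) = exp(−0.038·1) = 0.9627
Put-call parity: C − P = S − K·e^(−rT) = 309 − 319·0.9627 = 309 − 307.1013 = 1.8987
C = P + (C − P) = 33.38 + (1.8987) = 35.2787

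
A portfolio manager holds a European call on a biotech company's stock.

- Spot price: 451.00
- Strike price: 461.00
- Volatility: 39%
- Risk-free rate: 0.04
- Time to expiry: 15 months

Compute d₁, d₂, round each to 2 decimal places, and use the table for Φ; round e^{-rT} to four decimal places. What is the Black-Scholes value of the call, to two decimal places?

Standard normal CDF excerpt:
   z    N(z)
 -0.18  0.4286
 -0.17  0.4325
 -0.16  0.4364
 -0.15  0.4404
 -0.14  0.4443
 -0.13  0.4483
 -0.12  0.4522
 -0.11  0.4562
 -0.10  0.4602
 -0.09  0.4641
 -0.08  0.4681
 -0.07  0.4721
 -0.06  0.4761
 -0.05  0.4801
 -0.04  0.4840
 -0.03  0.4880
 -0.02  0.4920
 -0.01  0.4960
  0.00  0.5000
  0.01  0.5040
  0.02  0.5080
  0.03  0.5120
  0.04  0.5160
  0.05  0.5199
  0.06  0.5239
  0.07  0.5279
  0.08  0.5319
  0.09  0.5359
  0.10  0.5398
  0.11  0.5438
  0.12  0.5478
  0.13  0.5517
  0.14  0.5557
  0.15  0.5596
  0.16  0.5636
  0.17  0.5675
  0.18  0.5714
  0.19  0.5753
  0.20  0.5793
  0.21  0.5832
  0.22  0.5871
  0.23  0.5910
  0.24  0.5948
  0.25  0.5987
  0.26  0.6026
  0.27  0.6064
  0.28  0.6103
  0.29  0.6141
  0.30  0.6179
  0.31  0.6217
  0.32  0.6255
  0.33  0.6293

σ√T = 0.39 × 1.1180 = 0.4360
d₁ = [ln(451/461) + (0.04 + 0.39²/2)·1.25] / 0.4360 = [-0.0219 + 0.1451] / 0.4360 = 0.2824 ⇒ 0.28
d₂ = d₁ − σ√T = 0.2824 − 0.4360 = -0.1536 ⇒ -0.15
e^(−rT) = e^(−0.04·1.25) = 0.9512
N(d₁) = N(0.28) = 0.6103;  N(d₂) = N(-0.15) = 0.4404
C = 451·0.6103 − 461·0.9512·0.4404 = 275.2453 − 193.1168 = 82.1285

82.13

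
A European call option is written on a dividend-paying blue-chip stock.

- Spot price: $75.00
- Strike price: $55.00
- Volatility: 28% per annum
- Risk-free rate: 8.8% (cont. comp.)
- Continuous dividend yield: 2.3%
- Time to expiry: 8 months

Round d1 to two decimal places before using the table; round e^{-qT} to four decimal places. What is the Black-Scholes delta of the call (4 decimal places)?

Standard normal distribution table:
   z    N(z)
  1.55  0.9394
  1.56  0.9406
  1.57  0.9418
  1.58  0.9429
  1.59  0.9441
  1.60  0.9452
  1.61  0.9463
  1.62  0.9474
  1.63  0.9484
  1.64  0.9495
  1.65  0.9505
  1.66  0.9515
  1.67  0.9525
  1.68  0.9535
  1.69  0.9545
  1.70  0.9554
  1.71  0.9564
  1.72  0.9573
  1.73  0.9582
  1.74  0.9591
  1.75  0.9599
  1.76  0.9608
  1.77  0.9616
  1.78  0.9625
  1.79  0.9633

T = 0.6667;  σ√T = 0.2286
ln(S/K) + (r − q + σ²/2)T = ln(75/55) + (0.088 − 0.023 + 0.28²/2)·0.6667 = 0.3102 + 0.0695 = 0.3796
d₁ = 0.3796 / 0.2286 = 1.6605 which rounds to 1.66
N(d₁) = N(1.66) = 0.9515
Δ_call = e^(−qT)·N(d₁) = 0.9848·0.9515 = 0.9370

0.9370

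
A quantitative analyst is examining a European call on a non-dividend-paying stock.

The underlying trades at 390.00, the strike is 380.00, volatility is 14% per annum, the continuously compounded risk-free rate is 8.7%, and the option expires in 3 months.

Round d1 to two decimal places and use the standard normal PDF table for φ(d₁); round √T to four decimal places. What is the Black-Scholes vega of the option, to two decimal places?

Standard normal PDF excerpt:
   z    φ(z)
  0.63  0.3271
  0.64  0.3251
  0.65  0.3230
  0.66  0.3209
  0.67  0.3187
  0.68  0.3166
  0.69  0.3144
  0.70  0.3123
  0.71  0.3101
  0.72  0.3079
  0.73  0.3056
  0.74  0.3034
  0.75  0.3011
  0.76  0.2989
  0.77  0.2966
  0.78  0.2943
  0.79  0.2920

σ√T = 0.14·√0.25 = 0.0700
ln(S/K) + (r + σ²/2)T = ln(390/380) + (0.087 + 0.14²/2)·0.25 = 0.0260 + 0.0242 = 0.0502
d₁ = 0.0502 / 0.0700 = 0.7168 ≈ 0.72
√T = √0.25 = 0.5000
φ(d₁) = φ(0.72) = 0.3079
vega = S·φ(d₁)·√T = 390·0.3079·0.5000 = 60.0405
(The put has the same vega.)

60.04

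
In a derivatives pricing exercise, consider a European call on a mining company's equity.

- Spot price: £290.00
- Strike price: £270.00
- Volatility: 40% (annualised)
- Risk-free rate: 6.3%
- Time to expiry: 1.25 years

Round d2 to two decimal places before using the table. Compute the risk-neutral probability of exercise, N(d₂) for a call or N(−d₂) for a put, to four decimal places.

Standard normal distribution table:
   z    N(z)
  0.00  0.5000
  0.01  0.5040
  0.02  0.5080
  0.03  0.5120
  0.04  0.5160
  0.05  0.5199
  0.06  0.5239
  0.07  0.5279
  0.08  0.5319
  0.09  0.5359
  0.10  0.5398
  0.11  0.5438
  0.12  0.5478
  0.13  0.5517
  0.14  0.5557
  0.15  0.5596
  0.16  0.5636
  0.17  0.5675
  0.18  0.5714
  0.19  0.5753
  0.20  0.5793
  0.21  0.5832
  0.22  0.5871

σ√T = 0.4·√1.25 = 0.4472
d₁ = [ln(290/270) + (0.063 + 0.4²/2)·1.25] / 0.4472 = [0.0715 + 0.1788] / 0.4472 = 0.5595 → 0.56
d₂ = d₁ − σ√T = 0.5595 − 0.4472 = 0.1123 → 0.11
Pr(exercise) under Q = N(d₂) = 0.5438

0.5438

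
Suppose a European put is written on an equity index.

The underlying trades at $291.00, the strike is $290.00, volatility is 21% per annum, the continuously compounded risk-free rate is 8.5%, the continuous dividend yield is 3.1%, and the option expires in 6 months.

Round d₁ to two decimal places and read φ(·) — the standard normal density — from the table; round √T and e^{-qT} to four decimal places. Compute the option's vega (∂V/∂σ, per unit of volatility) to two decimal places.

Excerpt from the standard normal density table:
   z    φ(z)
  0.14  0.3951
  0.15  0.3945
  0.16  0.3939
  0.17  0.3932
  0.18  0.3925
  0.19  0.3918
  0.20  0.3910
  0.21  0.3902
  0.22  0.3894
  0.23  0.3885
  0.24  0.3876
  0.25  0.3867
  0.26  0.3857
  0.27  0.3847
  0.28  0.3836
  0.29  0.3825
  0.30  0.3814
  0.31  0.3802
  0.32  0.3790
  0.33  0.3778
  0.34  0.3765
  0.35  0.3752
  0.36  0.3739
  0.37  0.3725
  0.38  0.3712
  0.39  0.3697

77.72

σ√T = 0.21 × 0.7071 = 0.1485
ln(S/K) + (r − q + σ²/2)T = ln(291/290) + (0.085 − 0.031 + 0.21²/2)·0.5 = 0.0034 + 0.0380 = 0.0415
d₁ = 0.0415 / 0.1485 = 0.2793 ≈ 0.28
√T = √0.5 = 0.7071
φ(d₁) = φ(0.28) = 0.3836
exp(−qT) = exp(−0.031·0.5) = 0.9846
vega = S·exp(−qT)·φ(d₁)·√T = 291·0.9846·0.3836·0.7071 = 77.7163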